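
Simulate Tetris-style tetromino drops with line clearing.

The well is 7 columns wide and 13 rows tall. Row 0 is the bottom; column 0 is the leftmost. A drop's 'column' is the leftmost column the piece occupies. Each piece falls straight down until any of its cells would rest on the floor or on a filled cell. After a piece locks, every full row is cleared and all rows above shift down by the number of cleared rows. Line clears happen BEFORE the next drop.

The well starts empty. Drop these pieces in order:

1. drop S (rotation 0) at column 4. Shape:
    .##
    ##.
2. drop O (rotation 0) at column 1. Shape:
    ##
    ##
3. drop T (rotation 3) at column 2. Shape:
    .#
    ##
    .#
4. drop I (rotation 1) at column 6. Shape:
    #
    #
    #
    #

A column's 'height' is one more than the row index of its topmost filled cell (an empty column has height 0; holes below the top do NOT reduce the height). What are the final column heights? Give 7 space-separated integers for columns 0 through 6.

Drop 1: S rot0 at col 4 lands with bottom-row=0; cleared 0 line(s) (total 0); column heights now [0 0 0 0 1 2 2], max=2
Drop 2: O rot0 at col 1 lands with bottom-row=0; cleared 0 line(s) (total 0); column heights now [0 2 2 0 1 2 2], max=2
Drop 3: T rot3 at col 2 lands with bottom-row=1; cleared 0 line(s) (total 0); column heights now [0 2 3 4 1 2 2], max=4
Drop 4: I rot1 at col 6 lands with bottom-row=2; cleared 0 line(s) (total 0); column heights now [0 2 3 4 1 2 6], max=6

Answer: 0 2 3 4 1 2 6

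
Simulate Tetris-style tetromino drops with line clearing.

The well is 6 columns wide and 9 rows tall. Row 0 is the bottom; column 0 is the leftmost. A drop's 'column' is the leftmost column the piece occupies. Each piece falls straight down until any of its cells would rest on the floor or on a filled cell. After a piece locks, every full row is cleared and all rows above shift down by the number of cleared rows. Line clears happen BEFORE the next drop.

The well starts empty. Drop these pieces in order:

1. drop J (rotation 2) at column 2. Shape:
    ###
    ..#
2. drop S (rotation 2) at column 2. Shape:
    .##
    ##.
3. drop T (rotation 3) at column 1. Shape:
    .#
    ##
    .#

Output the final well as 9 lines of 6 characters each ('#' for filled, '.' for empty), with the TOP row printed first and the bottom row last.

Answer: ......
......
......
..#...
.##...
..###.
..##..
..###.
....#.

Derivation:
Drop 1: J rot2 at col 2 lands with bottom-row=0; cleared 0 line(s) (total 0); column heights now [0 0 2 2 2 0], max=2
Drop 2: S rot2 at col 2 lands with bottom-row=2; cleared 0 line(s) (total 0); column heights now [0 0 3 4 4 0], max=4
Drop 3: T rot3 at col 1 lands with bottom-row=3; cleared 0 line(s) (total 0); column heights now [0 5 6 4 4 0], max=6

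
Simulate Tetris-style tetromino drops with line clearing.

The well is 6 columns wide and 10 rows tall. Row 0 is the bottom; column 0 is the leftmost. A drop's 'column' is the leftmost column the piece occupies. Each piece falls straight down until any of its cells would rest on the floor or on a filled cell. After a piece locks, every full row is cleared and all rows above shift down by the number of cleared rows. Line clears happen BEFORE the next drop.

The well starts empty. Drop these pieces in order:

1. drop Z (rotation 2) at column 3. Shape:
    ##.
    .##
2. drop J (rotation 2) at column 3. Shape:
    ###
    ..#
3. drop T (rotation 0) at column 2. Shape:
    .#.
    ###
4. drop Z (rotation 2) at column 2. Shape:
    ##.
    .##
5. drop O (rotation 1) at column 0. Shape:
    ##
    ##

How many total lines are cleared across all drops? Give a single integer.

Answer: 0

Derivation:
Drop 1: Z rot2 at col 3 lands with bottom-row=0; cleared 0 line(s) (total 0); column heights now [0 0 0 2 2 1], max=2
Drop 2: J rot2 at col 3 lands with bottom-row=1; cleared 0 line(s) (total 0); column heights now [0 0 0 3 3 3], max=3
Drop 3: T rot0 at col 2 lands with bottom-row=3; cleared 0 line(s) (total 0); column heights now [0 0 4 5 4 3], max=5
Drop 4: Z rot2 at col 2 lands with bottom-row=5; cleared 0 line(s) (total 0); column heights now [0 0 7 7 6 3], max=7
Drop 5: O rot1 at col 0 lands with bottom-row=0; cleared 0 line(s) (total 0); column heights now [2 2 7 7 6 3], max=7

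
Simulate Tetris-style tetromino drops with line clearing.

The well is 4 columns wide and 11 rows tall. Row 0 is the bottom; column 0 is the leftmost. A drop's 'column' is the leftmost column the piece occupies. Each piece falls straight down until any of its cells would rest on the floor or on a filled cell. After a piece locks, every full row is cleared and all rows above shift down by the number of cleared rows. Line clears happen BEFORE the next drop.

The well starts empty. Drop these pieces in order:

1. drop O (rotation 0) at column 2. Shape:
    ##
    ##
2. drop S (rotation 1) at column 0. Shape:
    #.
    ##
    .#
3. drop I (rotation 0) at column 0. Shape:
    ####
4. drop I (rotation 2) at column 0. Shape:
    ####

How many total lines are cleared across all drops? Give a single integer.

Drop 1: O rot0 at col 2 lands with bottom-row=0; cleared 0 line(s) (total 0); column heights now [0 0 2 2], max=2
Drop 2: S rot1 at col 0 lands with bottom-row=0; cleared 1 line(s) (total 1); column heights now [2 1 1 1], max=2
Drop 3: I rot0 at col 0 lands with bottom-row=2; cleared 1 line(s) (total 2); column heights now [2 1 1 1], max=2
Drop 4: I rot2 at col 0 lands with bottom-row=2; cleared 1 line(s) (total 3); column heights now [2 1 1 1], max=2

Answer: 3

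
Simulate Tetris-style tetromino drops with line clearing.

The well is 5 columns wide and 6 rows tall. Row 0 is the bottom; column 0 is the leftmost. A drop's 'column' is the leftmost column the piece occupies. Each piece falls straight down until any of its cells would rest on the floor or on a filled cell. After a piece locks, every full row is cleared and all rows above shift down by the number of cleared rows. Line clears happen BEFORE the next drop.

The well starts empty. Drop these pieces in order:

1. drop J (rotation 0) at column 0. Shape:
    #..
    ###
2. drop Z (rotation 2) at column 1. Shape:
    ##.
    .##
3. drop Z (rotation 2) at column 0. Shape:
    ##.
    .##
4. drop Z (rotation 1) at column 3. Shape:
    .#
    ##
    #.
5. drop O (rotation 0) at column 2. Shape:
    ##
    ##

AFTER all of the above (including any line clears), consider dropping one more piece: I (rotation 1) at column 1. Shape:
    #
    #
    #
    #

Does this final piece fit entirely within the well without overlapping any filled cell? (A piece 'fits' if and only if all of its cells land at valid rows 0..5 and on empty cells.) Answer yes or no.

Drop 1: J rot0 at col 0 lands with bottom-row=0; cleared 0 line(s) (total 0); column heights now [2 1 1 0 0], max=2
Drop 2: Z rot2 at col 1 lands with bottom-row=1; cleared 0 line(s) (total 0); column heights now [2 3 3 2 0], max=3
Drop 3: Z rot2 at col 0 lands with bottom-row=3; cleared 0 line(s) (total 0); column heights now [5 5 4 2 0], max=5
Drop 4: Z rot1 at col 3 lands with bottom-row=2; cleared 0 line(s) (total 0); column heights now [5 5 4 4 5], max=5
Drop 5: O rot0 at col 2 lands with bottom-row=4; cleared 1 line(s) (total 1); column heights now [2 4 5 5 4], max=5
Test piece I rot1 at col 1 (width 1): heights before test = [2 4 5 5 4]; fits = False

Answer: no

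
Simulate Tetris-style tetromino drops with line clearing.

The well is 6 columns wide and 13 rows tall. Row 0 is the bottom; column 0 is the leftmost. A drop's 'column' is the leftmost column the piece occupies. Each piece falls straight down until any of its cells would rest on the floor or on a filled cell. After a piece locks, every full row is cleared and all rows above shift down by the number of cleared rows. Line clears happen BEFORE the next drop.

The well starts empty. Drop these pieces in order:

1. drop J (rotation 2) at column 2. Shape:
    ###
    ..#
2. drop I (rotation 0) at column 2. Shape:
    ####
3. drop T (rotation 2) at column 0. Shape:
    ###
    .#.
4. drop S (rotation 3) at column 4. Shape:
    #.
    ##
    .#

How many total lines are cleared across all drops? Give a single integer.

Answer: 0

Derivation:
Drop 1: J rot2 at col 2 lands with bottom-row=0; cleared 0 line(s) (total 0); column heights now [0 0 2 2 2 0], max=2
Drop 2: I rot0 at col 2 lands with bottom-row=2; cleared 0 line(s) (total 0); column heights now [0 0 3 3 3 3], max=3
Drop 3: T rot2 at col 0 lands with bottom-row=2; cleared 0 line(s) (total 0); column heights now [4 4 4 3 3 3], max=4
Drop 4: S rot3 at col 4 lands with bottom-row=3; cleared 0 line(s) (total 0); column heights now [4 4 4 3 6 5], max=6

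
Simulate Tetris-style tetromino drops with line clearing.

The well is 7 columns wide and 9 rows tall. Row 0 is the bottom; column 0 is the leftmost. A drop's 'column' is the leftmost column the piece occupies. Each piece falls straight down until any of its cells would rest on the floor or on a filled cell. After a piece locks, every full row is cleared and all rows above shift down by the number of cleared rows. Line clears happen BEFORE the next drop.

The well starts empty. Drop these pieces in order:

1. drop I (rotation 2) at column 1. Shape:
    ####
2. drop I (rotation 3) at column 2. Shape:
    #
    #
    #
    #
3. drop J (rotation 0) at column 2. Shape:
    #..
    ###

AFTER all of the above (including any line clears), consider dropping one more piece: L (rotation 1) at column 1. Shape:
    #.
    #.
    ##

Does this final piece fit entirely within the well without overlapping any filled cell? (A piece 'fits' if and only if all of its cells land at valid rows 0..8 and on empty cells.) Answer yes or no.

Answer: no

Derivation:
Drop 1: I rot2 at col 1 lands with bottom-row=0; cleared 0 line(s) (total 0); column heights now [0 1 1 1 1 0 0], max=1
Drop 2: I rot3 at col 2 lands with bottom-row=1; cleared 0 line(s) (total 0); column heights now [0 1 5 1 1 0 0], max=5
Drop 3: J rot0 at col 2 lands with bottom-row=5; cleared 0 line(s) (total 0); column heights now [0 1 7 6 6 0 0], max=7
Test piece L rot1 at col 1 (width 2): heights before test = [0 1 7 6 6 0 0]; fits = False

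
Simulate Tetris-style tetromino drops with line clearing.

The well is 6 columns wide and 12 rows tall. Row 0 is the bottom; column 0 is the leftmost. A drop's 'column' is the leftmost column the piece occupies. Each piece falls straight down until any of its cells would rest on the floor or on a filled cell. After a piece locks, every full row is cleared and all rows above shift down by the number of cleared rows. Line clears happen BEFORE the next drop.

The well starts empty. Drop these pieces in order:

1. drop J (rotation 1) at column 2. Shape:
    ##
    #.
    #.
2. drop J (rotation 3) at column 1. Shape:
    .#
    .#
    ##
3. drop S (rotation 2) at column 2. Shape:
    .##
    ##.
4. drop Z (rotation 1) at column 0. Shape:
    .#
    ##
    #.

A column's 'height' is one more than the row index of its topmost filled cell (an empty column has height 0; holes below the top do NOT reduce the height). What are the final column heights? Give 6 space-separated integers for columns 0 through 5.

Drop 1: J rot1 at col 2 lands with bottom-row=0; cleared 0 line(s) (total 0); column heights now [0 0 3 3 0 0], max=3
Drop 2: J rot3 at col 1 lands with bottom-row=3; cleared 0 line(s) (total 0); column heights now [0 4 6 3 0 0], max=6
Drop 3: S rot2 at col 2 lands with bottom-row=6; cleared 0 line(s) (total 0); column heights now [0 4 7 8 8 0], max=8
Drop 4: Z rot1 at col 0 lands with bottom-row=3; cleared 0 line(s) (total 0); column heights now [5 6 7 8 8 0], max=8

Answer: 5 6 7 8 8 0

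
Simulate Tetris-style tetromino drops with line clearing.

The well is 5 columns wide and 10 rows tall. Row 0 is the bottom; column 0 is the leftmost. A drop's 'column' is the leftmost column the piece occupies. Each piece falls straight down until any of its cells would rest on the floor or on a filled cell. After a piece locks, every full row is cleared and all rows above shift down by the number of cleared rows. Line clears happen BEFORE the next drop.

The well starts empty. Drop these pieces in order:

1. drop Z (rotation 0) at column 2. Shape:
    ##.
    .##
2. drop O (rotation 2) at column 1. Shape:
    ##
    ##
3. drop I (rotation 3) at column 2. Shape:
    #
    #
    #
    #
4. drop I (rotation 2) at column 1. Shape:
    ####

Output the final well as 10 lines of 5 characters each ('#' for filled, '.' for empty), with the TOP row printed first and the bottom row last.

Drop 1: Z rot0 at col 2 lands with bottom-row=0; cleared 0 line(s) (total 0); column heights now [0 0 2 2 1], max=2
Drop 2: O rot2 at col 1 lands with bottom-row=2; cleared 0 line(s) (total 0); column heights now [0 4 4 2 1], max=4
Drop 3: I rot3 at col 2 lands with bottom-row=4; cleared 0 line(s) (total 0); column heights now [0 4 8 2 1], max=8
Drop 4: I rot2 at col 1 lands with bottom-row=8; cleared 0 line(s) (total 0); column heights now [0 9 9 9 9], max=9

Answer: .....
.####
..#..
..#..
..#..
..#..
.##..
.##..
..##.
...##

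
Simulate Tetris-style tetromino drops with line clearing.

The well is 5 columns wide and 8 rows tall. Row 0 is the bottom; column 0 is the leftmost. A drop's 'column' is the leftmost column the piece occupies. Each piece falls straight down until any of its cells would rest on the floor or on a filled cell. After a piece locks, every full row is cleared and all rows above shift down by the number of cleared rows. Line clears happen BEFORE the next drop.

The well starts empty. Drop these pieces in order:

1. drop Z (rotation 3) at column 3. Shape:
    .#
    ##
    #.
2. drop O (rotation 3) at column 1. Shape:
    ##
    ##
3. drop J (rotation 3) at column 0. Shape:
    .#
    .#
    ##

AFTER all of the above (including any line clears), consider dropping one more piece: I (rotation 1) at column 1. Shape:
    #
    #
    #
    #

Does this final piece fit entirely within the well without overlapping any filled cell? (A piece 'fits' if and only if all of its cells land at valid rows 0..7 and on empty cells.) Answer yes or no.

Drop 1: Z rot3 at col 3 lands with bottom-row=0; cleared 0 line(s) (total 0); column heights now [0 0 0 2 3], max=3
Drop 2: O rot3 at col 1 lands with bottom-row=0; cleared 0 line(s) (total 0); column heights now [0 2 2 2 3], max=3
Drop 3: J rot3 at col 0 lands with bottom-row=2; cleared 0 line(s) (total 0); column heights now [3 5 2 2 3], max=5
Test piece I rot1 at col 1 (width 1): heights before test = [3 5 2 2 3]; fits = False

Answer: no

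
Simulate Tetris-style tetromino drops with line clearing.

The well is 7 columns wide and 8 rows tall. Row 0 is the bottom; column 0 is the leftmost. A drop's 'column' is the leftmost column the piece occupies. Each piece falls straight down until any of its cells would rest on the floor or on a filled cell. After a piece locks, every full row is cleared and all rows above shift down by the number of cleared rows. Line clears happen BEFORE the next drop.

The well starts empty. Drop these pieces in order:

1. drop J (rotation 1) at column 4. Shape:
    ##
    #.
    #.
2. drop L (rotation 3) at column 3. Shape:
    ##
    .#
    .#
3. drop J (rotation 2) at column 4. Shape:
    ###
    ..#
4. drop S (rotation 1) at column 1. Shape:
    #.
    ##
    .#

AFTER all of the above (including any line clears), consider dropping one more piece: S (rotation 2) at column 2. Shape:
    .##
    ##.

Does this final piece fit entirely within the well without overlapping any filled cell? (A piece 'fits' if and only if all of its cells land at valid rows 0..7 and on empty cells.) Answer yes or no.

Answer: yes

Derivation:
Drop 1: J rot1 at col 4 lands with bottom-row=0; cleared 0 line(s) (total 0); column heights now [0 0 0 0 3 3 0], max=3
Drop 2: L rot3 at col 3 lands with bottom-row=3; cleared 0 line(s) (total 0); column heights now [0 0 0 6 6 3 0], max=6
Drop 3: J rot2 at col 4 lands with bottom-row=5; cleared 0 line(s) (total 0); column heights now [0 0 0 6 7 7 7], max=7
Drop 4: S rot1 at col 1 lands with bottom-row=0; cleared 0 line(s) (total 0); column heights now [0 3 2 6 7 7 7], max=7
Test piece S rot2 at col 2 (width 3): heights before test = [0 3 2 6 7 7 7]; fits = True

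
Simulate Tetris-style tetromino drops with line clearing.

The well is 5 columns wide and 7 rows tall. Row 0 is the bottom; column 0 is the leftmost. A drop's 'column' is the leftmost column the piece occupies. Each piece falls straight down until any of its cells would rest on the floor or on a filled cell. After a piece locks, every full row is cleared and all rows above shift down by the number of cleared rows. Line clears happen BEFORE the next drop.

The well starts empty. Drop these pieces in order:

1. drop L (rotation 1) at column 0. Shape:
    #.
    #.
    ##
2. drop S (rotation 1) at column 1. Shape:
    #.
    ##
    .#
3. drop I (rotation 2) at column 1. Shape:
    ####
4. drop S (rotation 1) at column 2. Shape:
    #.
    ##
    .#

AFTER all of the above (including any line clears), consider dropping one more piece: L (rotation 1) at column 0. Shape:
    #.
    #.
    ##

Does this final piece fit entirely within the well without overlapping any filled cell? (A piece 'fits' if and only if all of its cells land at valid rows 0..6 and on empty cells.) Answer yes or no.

Drop 1: L rot1 at col 0 lands with bottom-row=0; cleared 0 line(s) (total 0); column heights now [3 1 0 0 0], max=3
Drop 2: S rot1 at col 1 lands with bottom-row=0; cleared 0 line(s) (total 0); column heights now [3 3 2 0 0], max=3
Drop 3: I rot2 at col 1 lands with bottom-row=3; cleared 0 line(s) (total 0); column heights now [3 4 4 4 4], max=4
Drop 4: S rot1 at col 2 lands with bottom-row=4; cleared 0 line(s) (total 0); column heights now [3 4 7 6 4], max=7
Test piece L rot1 at col 0 (width 2): heights before test = [3 4 7 6 4]; fits = True

Answer: yes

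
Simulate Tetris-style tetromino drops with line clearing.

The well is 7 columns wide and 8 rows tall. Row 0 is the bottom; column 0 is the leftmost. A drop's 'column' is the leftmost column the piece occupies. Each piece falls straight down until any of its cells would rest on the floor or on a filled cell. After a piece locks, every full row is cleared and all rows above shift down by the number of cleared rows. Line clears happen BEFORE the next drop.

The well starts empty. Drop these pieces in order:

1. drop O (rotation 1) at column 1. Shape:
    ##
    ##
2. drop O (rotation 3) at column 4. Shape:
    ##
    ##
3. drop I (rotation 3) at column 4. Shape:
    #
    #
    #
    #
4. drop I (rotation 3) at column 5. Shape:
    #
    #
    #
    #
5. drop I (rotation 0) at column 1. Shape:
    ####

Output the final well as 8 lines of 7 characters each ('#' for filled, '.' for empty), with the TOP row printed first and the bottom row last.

Answer: .......
.####..
....##.
....##.
....##.
....##.
.##.##.
.##.##.

Derivation:
Drop 1: O rot1 at col 1 lands with bottom-row=0; cleared 0 line(s) (total 0); column heights now [0 2 2 0 0 0 0], max=2
Drop 2: O rot3 at col 4 lands with bottom-row=0; cleared 0 line(s) (total 0); column heights now [0 2 2 0 2 2 0], max=2
Drop 3: I rot3 at col 4 lands with bottom-row=2; cleared 0 line(s) (total 0); column heights now [0 2 2 0 6 2 0], max=6
Drop 4: I rot3 at col 5 lands with bottom-row=2; cleared 0 line(s) (total 0); column heights now [0 2 2 0 6 6 0], max=6
Drop 5: I rot0 at col 1 lands with bottom-row=6; cleared 0 line(s) (total 0); column heights now [0 7 7 7 7 6 0], max=7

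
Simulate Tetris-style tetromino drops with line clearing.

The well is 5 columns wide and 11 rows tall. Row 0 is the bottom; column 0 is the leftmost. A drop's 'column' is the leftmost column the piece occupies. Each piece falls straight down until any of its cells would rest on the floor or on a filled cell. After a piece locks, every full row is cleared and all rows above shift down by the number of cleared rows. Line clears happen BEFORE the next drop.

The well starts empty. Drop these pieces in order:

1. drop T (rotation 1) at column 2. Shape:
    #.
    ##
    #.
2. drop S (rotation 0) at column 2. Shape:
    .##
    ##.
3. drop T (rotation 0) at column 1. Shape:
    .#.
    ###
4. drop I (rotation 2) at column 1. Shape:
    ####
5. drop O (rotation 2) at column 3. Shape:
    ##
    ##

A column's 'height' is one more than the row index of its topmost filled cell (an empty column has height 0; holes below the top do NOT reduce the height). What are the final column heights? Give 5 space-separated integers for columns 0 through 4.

Answer: 0 8 8 10 10

Derivation:
Drop 1: T rot1 at col 2 lands with bottom-row=0; cleared 0 line(s) (total 0); column heights now [0 0 3 2 0], max=3
Drop 2: S rot0 at col 2 lands with bottom-row=3; cleared 0 line(s) (total 0); column heights now [0 0 4 5 5], max=5
Drop 3: T rot0 at col 1 lands with bottom-row=5; cleared 0 line(s) (total 0); column heights now [0 6 7 6 5], max=7
Drop 4: I rot2 at col 1 lands with bottom-row=7; cleared 0 line(s) (total 0); column heights now [0 8 8 8 8], max=8
Drop 5: O rot2 at col 3 lands with bottom-row=8; cleared 0 line(s) (total 0); column heights now [0 8 8 10 10], max=10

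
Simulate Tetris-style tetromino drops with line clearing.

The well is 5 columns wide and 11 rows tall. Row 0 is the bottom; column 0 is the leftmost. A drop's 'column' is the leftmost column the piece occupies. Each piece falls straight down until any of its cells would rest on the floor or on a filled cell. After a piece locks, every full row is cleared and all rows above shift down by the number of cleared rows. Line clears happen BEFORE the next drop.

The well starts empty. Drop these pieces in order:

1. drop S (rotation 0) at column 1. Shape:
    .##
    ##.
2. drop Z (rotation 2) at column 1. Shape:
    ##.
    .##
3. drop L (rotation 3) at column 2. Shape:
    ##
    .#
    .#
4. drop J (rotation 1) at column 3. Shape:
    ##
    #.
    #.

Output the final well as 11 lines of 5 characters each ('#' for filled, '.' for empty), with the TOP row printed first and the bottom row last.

Drop 1: S rot0 at col 1 lands with bottom-row=0; cleared 0 line(s) (total 0); column heights now [0 1 2 2 0], max=2
Drop 2: Z rot2 at col 1 lands with bottom-row=2; cleared 0 line(s) (total 0); column heights now [0 4 4 3 0], max=4
Drop 3: L rot3 at col 2 lands with bottom-row=3; cleared 0 line(s) (total 0); column heights now [0 4 6 6 0], max=6
Drop 4: J rot1 at col 3 lands with bottom-row=6; cleared 0 line(s) (total 0); column heights now [0 4 6 9 9], max=9

Answer: .....
.....
...##
...#.
...#.
..##.
...#.
.###.
..##.
..##.
.##..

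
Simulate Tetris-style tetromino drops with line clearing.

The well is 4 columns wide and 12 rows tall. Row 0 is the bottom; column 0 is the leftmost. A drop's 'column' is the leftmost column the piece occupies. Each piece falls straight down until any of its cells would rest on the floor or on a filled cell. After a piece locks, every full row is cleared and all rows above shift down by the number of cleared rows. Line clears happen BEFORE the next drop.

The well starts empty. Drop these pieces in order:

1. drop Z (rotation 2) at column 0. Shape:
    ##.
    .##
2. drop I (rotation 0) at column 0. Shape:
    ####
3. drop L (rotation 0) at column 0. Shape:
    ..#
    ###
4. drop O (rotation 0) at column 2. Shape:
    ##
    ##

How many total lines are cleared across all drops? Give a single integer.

Answer: 1

Derivation:
Drop 1: Z rot2 at col 0 lands with bottom-row=0; cleared 0 line(s) (total 0); column heights now [2 2 1 0], max=2
Drop 2: I rot0 at col 0 lands with bottom-row=2; cleared 1 line(s) (total 1); column heights now [2 2 1 0], max=2
Drop 3: L rot0 at col 0 lands with bottom-row=2; cleared 0 line(s) (total 1); column heights now [3 3 4 0], max=4
Drop 4: O rot0 at col 2 lands with bottom-row=4; cleared 0 line(s) (total 1); column heights now [3 3 6 6], max=6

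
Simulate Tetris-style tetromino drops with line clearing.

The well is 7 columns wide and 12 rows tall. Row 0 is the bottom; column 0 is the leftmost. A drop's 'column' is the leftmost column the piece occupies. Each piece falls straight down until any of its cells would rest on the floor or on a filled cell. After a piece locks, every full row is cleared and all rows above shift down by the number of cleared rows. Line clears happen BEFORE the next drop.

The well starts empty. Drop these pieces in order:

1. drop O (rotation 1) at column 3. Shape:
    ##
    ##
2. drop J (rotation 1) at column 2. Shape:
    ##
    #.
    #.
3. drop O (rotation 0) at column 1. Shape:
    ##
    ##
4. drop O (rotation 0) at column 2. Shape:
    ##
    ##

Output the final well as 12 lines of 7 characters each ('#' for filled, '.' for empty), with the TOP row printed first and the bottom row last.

Answer: .......
.......
.......
.......
.......
..##...
..##...
.##....
.##....
..##...
..###..
..###..

Derivation:
Drop 1: O rot1 at col 3 lands with bottom-row=0; cleared 0 line(s) (total 0); column heights now [0 0 0 2 2 0 0], max=2
Drop 2: J rot1 at col 2 lands with bottom-row=0; cleared 0 line(s) (total 0); column heights now [0 0 3 3 2 0 0], max=3
Drop 3: O rot0 at col 1 lands with bottom-row=3; cleared 0 line(s) (total 0); column heights now [0 5 5 3 2 0 0], max=5
Drop 4: O rot0 at col 2 lands with bottom-row=5; cleared 0 line(s) (total 0); column heights now [0 5 7 7 2 0 0], max=7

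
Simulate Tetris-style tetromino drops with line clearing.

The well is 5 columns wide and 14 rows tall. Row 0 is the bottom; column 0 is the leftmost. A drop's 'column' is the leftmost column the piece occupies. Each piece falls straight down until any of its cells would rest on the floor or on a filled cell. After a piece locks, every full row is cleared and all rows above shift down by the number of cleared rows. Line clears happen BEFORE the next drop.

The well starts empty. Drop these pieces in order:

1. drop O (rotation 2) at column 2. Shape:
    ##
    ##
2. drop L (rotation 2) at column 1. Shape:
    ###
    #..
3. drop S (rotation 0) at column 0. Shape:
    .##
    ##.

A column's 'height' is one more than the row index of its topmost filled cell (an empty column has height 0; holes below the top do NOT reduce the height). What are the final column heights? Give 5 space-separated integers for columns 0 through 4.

Drop 1: O rot2 at col 2 lands with bottom-row=0; cleared 0 line(s) (total 0); column heights now [0 0 2 2 0], max=2
Drop 2: L rot2 at col 1 lands with bottom-row=1; cleared 0 line(s) (total 0); column heights now [0 3 3 3 0], max=3
Drop 3: S rot0 at col 0 lands with bottom-row=3; cleared 0 line(s) (total 0); column heights now [4 5 5 3 0], max=5

Answer: 4 5 5 3 0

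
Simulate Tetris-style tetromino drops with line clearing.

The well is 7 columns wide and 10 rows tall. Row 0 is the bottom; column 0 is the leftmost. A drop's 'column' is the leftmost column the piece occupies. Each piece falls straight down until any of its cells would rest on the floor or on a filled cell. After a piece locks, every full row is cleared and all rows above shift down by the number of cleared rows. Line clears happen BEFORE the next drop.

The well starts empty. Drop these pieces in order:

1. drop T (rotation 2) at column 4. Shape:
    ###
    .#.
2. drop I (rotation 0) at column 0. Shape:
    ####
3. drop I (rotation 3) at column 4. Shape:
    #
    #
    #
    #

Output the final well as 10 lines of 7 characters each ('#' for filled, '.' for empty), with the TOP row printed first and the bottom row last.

Drop 1: T rot2 at col 4 lands with bottom-row=0; cleared 0 line(s) (total 0); column heights now [0 0 0 0 2 2 2], max=2
Drop 2: I rot0 at col 0 lands with bottom-row=0; cleared 0 line(s) (total 0); column heights now [1 1 1 1 2 2 2], max=2
Drop 3: I rot3 at col 4 lands with bottom-row=2; cleared 0 line(s) (total 0); column heights now [1 1 1 1 6 2 2], max=6

Answer: .......
.......
.......
.......
....#..
....#..
....#..
....#..
....###
####.#.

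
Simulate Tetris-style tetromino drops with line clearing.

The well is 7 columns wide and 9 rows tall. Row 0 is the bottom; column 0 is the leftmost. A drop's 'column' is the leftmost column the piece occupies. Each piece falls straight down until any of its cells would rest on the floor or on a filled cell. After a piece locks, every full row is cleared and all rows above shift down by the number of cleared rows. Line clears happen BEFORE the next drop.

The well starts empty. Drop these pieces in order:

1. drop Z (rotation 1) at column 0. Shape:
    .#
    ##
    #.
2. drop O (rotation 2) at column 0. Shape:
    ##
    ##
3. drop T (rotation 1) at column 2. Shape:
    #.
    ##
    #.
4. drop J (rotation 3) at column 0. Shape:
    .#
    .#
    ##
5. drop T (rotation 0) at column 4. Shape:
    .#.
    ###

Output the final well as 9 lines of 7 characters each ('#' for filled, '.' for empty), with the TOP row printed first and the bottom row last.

Drop 1: Z rot1 at col 0 lands with bottom-row=0; cleared 0 line(s) (total 0); column heights now [2 3 0 0 0 0 0], max=3
Drop 2: O rot2 at col 0 lands with bottom-row=3; cleared 0 line(s) (total 0); column heights now [5 5 0 0 0 0 0], max=5
Drop 3: T rot1 at col 2 lands with bottom-row=0; cleared 0 line(s) (total 0); column heights now [5 5 3 2 0 0 0], max=5
Drop 4: J rot3 at col 0 lands with bottom-row=5; cleared 0 line(s) (total 0); column heights now [6 8 3 2 0 0 0], max=8
Drop 5: T rot0 at col 4 lands with bottom-row=0; cleared 0 line(s) (total 0); column heights now [6 8 3 2 1 2 1], max=8

Answer: .......
.#.....
.#.....
##.....
##.....
##.....
.##....
####.#.
#.#.###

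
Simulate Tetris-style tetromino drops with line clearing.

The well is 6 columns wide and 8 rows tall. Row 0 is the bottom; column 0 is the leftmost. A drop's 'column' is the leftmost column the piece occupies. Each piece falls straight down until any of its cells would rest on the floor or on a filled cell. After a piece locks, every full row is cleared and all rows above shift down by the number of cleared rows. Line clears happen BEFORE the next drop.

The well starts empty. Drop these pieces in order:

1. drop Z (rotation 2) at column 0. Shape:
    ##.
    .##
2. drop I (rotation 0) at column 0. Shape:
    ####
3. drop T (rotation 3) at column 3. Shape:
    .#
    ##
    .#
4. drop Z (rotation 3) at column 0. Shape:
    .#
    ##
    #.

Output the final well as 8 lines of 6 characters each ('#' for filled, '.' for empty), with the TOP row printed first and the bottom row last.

Drop 1: Z rot2 at col 0 lands with bottom-row=0; cleared 0 line(s) (total 0); column heights now [2 2 1 0 0 0], max=2
Drop 2: I rot0 at col 0 lands with bottom-row=2; cleared 0 line(s) (total 0); column heights now [3 3 3 3 0 0], max=3
Drop 3: T rot3 at col 3 lands with bottom-row=2; cleared 0 line(s) (total 0); column heights now [3 3 3 4 5 0], max=5
Drop 4: Z rot3 at col 0 lands with bottom-row=3; cleared 0 line(s) (total 0); column heights now [5 6 3 4 5 0], max=6

Answer: ......
......
.#....
##..#.
#..##.
#####.
##....
.##...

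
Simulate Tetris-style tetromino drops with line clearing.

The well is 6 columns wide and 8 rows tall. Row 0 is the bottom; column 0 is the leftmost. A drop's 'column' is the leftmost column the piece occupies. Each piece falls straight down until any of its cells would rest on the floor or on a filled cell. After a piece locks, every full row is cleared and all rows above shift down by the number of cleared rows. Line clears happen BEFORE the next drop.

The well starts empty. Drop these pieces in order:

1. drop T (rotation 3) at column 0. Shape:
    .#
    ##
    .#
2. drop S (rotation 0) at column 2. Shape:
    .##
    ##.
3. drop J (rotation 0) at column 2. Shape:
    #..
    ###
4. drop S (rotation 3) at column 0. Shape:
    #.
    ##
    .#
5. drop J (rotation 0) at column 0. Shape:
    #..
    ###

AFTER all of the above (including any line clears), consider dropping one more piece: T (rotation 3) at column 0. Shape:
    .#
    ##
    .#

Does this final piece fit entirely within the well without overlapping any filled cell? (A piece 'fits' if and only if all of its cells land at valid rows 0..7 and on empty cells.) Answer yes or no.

Drop 1: T rot3 at col 0 lands with bottom-row=0; cleared 0 line(s) (total 0); column heights now [2 3 0 0 0 0], max=3
Drop 2: S rot0 at col 2 lands with bottom-row=0; cleared 0 line(s) (total 0); column heights now [2 3 1 2 2 0], max=3
Drop 3: J rot0 at col 2 lands with bottom-row=2; cleared 0 line(s) (total 0); column heights now [2 3 4 3 3 0], max=4
Drop 4: S rot3 at col 0 lands with bottom-row=3; cleared 0 line(s) (total 0); column heights now [6 5 4 3 3 0], max=6
Drop 5: J rot0 at col 0 lands with bottom-row=6; cleared 0 line(s) (total 0); column heights now [8 7 7 3 3 0], max=8
Test piece T rot3 at col 0 (width 2): heights before test = [8 7 7 3 3 0]; fits = False

Answer: no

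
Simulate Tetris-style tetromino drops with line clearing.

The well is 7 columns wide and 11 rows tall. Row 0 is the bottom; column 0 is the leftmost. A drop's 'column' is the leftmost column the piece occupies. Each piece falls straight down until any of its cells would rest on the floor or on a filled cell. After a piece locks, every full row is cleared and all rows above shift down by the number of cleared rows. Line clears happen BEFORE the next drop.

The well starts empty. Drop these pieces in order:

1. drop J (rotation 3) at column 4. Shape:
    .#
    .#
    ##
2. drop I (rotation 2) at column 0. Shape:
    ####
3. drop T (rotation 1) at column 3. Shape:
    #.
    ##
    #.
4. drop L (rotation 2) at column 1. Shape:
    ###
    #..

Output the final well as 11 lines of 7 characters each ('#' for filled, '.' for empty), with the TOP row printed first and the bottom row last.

Drop 1: J rot3 at col 4 lands with bottom-row=0; cleared 0 line(s) (total 0); column heights now [0 0 0 0 1 3 0], max=3
Drop 2: I rot2 at col 0 lands with bottom-row=0; cleared 0 line(s) (total 0); column heights now [1 1 1 1 1 3 0], max=3
Drop 3: T rot1 at col 3 lands with bottom-row=1; cleared 0 line(s) (total 0); column heights now [1 1 1 4 3 3 0], max=4
Drop 4: L rot2 at col 1 lands with bottom-row=3; cleared 0 line(s) (total 0); column heights now [1 5 5 5 3 3 0], max=5

Answer: .......
.......
.......
.......
.......
.......
.###...
.#.#...
...###.
...#.#.
######.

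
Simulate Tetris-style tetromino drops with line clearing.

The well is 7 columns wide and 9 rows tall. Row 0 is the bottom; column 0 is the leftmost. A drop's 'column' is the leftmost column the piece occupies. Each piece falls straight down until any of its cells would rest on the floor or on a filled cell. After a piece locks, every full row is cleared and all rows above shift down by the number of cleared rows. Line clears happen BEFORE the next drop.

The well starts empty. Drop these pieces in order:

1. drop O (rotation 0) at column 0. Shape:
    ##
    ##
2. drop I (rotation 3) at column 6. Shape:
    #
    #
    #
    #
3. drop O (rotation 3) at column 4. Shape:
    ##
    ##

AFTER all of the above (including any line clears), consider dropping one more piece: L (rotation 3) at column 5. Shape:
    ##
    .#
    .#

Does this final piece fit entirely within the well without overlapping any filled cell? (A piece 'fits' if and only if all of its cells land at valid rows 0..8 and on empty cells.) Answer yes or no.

Drop 1: O rot0 at col 0 lands with bottom-row=0; cleared 0 line(s) (total 0); column heights now [2 2 0 0 0 0 0], max=2
Drop 2: I rot3 at col 6 lands with bottom-row=0; cleared 0 line(s) (total 0); column heights now [2 2 0 0 0 0 4], max=4
Drop 3: O rot3 at col 4 lands with bottom-row=0; cleared 0 line(s) (total 0); column heights now [2 2 0 0 2 2 4], max=4
Test piece L rot3 at col 5 (width 2): heights before test = [2 2 0 0 2 2 4]; fits = True

Answer: yes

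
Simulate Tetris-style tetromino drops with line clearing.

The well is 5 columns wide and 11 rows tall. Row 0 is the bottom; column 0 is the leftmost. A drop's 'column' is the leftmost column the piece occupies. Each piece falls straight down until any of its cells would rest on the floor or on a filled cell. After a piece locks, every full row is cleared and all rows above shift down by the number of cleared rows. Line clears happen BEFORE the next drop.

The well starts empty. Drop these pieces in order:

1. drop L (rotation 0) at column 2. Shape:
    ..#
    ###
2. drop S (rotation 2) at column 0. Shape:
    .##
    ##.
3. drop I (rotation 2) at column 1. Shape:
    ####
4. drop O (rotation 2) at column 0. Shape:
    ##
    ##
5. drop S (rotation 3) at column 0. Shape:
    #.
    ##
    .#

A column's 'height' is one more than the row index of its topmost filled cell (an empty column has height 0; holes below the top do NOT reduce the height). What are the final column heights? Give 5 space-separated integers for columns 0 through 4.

Answer: 7 6 2 2 2

Derivation:
Drop 1: L rot0 at col 2 lands with bottom-row=0; cleared 0 line(s) (total 0); column heights now [0 0 1 1 2], max=2
Drop 2: S rot2 at col 0 lands with bottom-row=0; cleared 1 line(s) (total 1); column heights now [0 1 1 0 1], max=1
Drop 3: I rot2 at col 1 lands with bottom-row=1; cleared 0 line(s) (total 1); column heights now [0 2 2 2 2], max=2
Drop 4: O rot2 at col 0 lands with bottom-row=2; cleared 0 line(s) (total 1); column heights now [4 4 2 2 2], max=4
Drop 5: S rot3 at col 0 lands with bottom-row=4; cleared 0 line(s) (total 1); column heights now [7 6 2 2 2], max=7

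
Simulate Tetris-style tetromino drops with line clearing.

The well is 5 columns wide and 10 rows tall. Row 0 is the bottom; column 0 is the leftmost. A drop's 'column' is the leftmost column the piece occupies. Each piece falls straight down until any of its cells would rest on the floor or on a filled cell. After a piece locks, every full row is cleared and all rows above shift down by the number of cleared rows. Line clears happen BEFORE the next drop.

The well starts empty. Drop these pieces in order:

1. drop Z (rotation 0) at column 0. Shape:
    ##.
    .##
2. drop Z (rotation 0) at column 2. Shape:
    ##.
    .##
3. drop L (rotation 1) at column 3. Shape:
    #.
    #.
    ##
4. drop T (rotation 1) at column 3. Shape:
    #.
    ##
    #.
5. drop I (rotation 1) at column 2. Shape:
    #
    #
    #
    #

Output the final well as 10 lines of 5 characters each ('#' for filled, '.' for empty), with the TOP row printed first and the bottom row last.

Answer: .....
.....
...#.
...##
..##.
..##.
..##.
..###
####.
.####

Derivation:
Drop 1: Z rot0 at col 0 lands with bottom-row=0; cleared 0 line(s) (total 0); column heights now [2 2 1 0 0], max=2
Drop 2: Z rot0 at col 2 lands with bottom-row=0; cleared 0 line(s) (total 0); column heights now [2 2 2 2 1], max=2
Drop 3: L rot1 at col 3 lands with bottom-row=2; cleared 0 line(s) (total 0); column heights now [2 2 2 5 3], max=5
Drop 4: T rot1 at col 3 lands with bottom-row=5; cleared 0 line(s) (total 0); column heights now [2 2 2 8 7], max=8
Drop 5: I rot1 at col 2 lands with bottom-row=2; cleared 0 line(s) (total 0); column heights now [2 2 6 8 7], max=8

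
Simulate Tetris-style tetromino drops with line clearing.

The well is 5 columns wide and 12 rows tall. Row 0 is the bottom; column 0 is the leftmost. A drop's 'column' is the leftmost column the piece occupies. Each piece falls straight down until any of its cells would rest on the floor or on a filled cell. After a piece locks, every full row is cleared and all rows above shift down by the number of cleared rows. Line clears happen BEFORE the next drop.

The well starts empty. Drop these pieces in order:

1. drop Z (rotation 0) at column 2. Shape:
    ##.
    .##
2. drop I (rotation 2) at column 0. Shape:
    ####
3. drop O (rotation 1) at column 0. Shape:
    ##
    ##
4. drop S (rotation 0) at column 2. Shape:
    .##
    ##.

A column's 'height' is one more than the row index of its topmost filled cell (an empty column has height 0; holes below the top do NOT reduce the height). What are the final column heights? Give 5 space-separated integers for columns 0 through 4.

Drop 1: Z rot0 at col 2 lands with bottom-row=0; cleared 0 line(s) (total 0); column heights now [0 0 2 2 1], max=2
Drop 2: I rot2 at col 0 lands with bottom-row=2; cleared 0 line(s) (total 0); column heights now [3 3 3 3 1], max=3
Drop 3: O rot1 at col 0 lands with bottom-row=3; cleared 0 line(s) (total 0); column heights now [5 5 3 3 1], max=5
Drop 4: S rot0 at col 2 lands with bottom-row=3; cleared 0 line(s) (total 0); column heights now [5 5 4 5 5], max=5

Answer: 5 5 4 5 5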